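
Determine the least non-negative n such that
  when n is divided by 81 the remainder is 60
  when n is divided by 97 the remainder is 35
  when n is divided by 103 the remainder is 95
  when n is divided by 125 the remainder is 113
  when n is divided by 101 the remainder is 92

Combine the congruences pairwise.
From n ≡ 60 (mod 81) write n = 60 + 81t. Substituting into n ≡ 35 (mod 97) gives 81t ≡ 72 (mod 97), and since 81⁻¹ ≡ 6 (mod 97), t ≡ 44. Hence n ≡ 60 + 81·44 = 3624 (mod 7857).
From n ≡ 3624 (mod 7857) write n = 3624 + 7857t. Substituting into n ≡ 95 (mod 103) gives 7857t ≡ 76 (mod 103), and since 29⁻¹ ≡ 32 (mod 103), t ≡ 63. Hence n ≡ 3624 + 7857·63 = 498615 (mod 809271).
From n ≡ 498615 (mod 809271) write n = 498615 + 809271t. Substituting into n ≡ 113 (mod 125) gives 809271t ≡ 123 (mod 125), and since 21⁻¹ ≡ 6 (mod 125), t ≡ 113. Hence n ≡ 498615 + 809271·113 = 91946238 (mod 101158875).
From n ≡ 91946238 (mod 101158875) write n = 91946238 + 101158875t. Substituting into n ≡ 92 (mod 101) gives 101158875t ≡ 12 (mod 101), and since 2⁻¹ ≡ 51 (mod 101), t ≡ 6. Hence n ≡ 91946238 + 101158875·6 = 698899488 (mod 10217046375).

698899488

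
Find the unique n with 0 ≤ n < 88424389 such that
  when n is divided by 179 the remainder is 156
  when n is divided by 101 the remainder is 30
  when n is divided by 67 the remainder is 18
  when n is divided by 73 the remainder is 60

From n ≡ 156 (mod 179) write n = 156 + 179t. Substituting into n ≡ 30 (mod 101) gives 179t ≡ 76 (mod 101), and since 78⁻¹ ≡ 79 (mod 101), t ≡ 45. Hence n ≡ 156 + 179·45 = 8211 (mod 18079).
From n ≡ 8211 (mod 18079) write n = 8211 + 18079t. Substituting into n ≡ 18 (mod 67) gives 18079t ≡ 48 (mod 67), and since 56⁻¹ ≡ 6 (mod 67), t ≡ 20. Hence n ≡ 8211 + 18079·20 = 369791 (mod 1211293).
From n ≡ 369791 (mod 1211293) write n = 369791 + 1211293t. Substituting into n ≡ 60 (mod 73) gives 1211293t ≡ 14 (mod 73), and since 4⁻¹ ≡ 55 (mod 73), t ≡ 40. Hence n ≡ 369791 + 1211293·40 = 48821511 (mod 88424389).

48821511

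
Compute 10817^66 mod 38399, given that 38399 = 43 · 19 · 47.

18038

Mod 43: 10817 ≡ 24; by Fermat, exponent reduces to 66 mod 42 = 24; 24^24 ≡ 21 (mod 43).
Mod 19: 10817 ≡ 6; by Fermat, exponent reduces to 66 mod 18 = 12; 6^12 ≡ 7 (mod 19).
Mod 47: 10817 ≡ 7; by Fermat, exponent reduces to 66 mod 46 = 20; 7^20 ≡ 37 (mod 47).
Combine by CRT: x ≡ 21 (mod 43), x ≡ 7 (mod 19), x ≡ 37 (mod 47) ⇒ x ≡ 18038 (mod 38399).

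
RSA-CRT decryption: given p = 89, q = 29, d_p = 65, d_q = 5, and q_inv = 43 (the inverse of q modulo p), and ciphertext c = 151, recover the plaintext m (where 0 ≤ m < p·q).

m₁ = c^(d_p) mod p: c ≡ 62 (mod 89), and 62^65 mod 89 = 35.
m₂ = c^(d_q) mod q: c ≡ 6 (mod 29), and 6^5 mod 29 = 4.
h = q_inv·(m₁ − m₂) mod p = 43·(35 − 4) mod 89 = 87.
m = m₂ + h·q = 4 + 87·29 = 2527.

2527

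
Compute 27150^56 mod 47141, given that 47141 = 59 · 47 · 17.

22220

Mod 59: 27150 ≡ 10; 10^56 ≡ 36 (mod 59).
Mod 47: 27150 ≡ 31; by Fermat, exponent reduces to 56 mod 46 = 10; 31^10 ≡ 36 (mod 47).
Mod 17: 27150 ≡ 1; by Fermat, exponent reduces to 56 mod 16 = 8; 1^8 ≡ 1 (mod 17).
Combine by CRT: x ≡ 36 (mod 59), x ≡ 36 (mod 47), x ≡ 1 (mod 17) ⇒ x ≡ 22220 (mod 47141).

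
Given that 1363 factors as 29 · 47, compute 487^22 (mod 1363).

835

Mod 29: 487 ≡ 23; 23^22 ≡ 23 (mod 29).
Mod 47: 487 ≡ 17; 17^22 ≡ 36 (mod 47).
Combine by CRT: x ≡ 23 (mod 29), x ≡ 36 (mod 47) ⇒ x ≡ 835 (mod 1363).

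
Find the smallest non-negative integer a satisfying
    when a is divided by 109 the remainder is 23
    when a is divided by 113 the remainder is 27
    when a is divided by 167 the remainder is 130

The moduli are pairwise coprime; N = 109·113·167 = 2056939.
N/109 = 18871; 18871 ≡ 14 (mod 109); 14·39 ≡ 1, so inverse 39.
N/113 = 18203; 18203 ≡ 10 (mod 113); 10·34 ≡ 1, so inverse 34.
N/167 = 12317; 12317 ≡ 126 (mod 167); 126·57 ≡ 1, so inverse 57.
a ≡ 23·18871·39 + 27·18203·34 + 130·12317·57 = 124906611.
124906611 mod 2056939 = 1490271.

1490271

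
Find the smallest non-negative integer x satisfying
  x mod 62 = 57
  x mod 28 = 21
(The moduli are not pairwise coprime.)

gcd(62, 28) = 2 and 2 | (21 − 57), so the pair is consistent; merging gives x ≡ 553 (mod 868), where 868 = lcm(62, 28).
The solution is unique modulo lcm(62, 28) = 868.

553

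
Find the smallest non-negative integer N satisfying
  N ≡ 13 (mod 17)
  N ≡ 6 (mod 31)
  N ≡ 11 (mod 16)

1339

From N ≡ 13 (mod 17) write N = 13 + 17t. Substituting into N ≡ 6 (mod 31) gives 17t ≡ 24 (mod 31), and since 17⁻¹ ≡ 11 (mod 31), t ≡ 16. Hence N ≡ 13 + 17·16 = 285 (mod 527).
From N ≡ 285 (mod 527) write N = 285 + 527t. Substituting into N ≡ 11 (mod 16) gives 527t ≡ 14 (mod 16), and since 15⁻¹ ≡ 15 (mod 16), t ≡ 2. Hence N ≡ 285 + 527·2 = 1339 (mod 8432).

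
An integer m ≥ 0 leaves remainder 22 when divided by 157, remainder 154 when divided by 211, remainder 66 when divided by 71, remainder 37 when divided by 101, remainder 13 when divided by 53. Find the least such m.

The moduli are pairwise coprime; N = 157·211·71·101·53 = 12590347001.
N/157 = 80193293; 80193293 ≡ 48 (mod 157); 48·36 ≡ 1, so inverse 36.
N/211 = 59669891; 59669891 ≡ 146 (mod 211); 146·198 ≡ 1, so inverse 198.
N/71 = 177328831; 177328831 ≡ 12 (mod 71); 12·6 ≡ 1, so inverse 6.
N/101 = 124656901; 124656901 ≡ 75 (mod 101); 75·66 ≡ 1, so inverse 66.
N/53 = 237553717; 237553717 ≡ 32 (mod 53); 32·5 ≡ 1, so inverse 5.
m ≡ 22·80193293·36 + 154·59669891·198 + 66·177328831·6 + 37·124656901·66 + 13·237553717·5 = 2273042765351.
2273042765351 mod 12590347001 = 6780305171.

6780305171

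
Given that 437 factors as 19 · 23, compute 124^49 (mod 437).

Mod 19: 124 ≡ 10; by Fermat, exponent reduces to 49 mod 18 = 13; 10^13 ≡ 13 (mod 19).
Mod 23: 124 ≡ 9; by Fermat, exponent reduces to 49 mod 22 = 5; 9^5 ≡ 8 (mod 23).
Combine by CRT: x ≡ 13 (mod 19), x ≡ 8 (mod 23) ⇒ x ≡ 146 (mod 437).

146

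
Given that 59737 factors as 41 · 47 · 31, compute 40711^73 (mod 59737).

39696

Mod 41: 40711 ≡ 39; by Fermat, exponent reduces to 73 mod 40 = 33; 39^33 ≡ 8 (mod 41).
Mod 47: 40711 ≡ 9; by Fermat, exponent reduces to 73 mod 46 = 27; 9^27 ≡ 28 (mod 47).
Mod 31: 40711 ≡ 8; by Fermat, exponent reduces to 73 mod 30 = 13; 8^13 ≡ 16 (mod 31).
Combine by CRT: x ≡ 8 (mod 41), x ≡ 28 (mod 47), x ≡ 16 (mod 31) ⇒ x ≡ 39696 (mod 59737).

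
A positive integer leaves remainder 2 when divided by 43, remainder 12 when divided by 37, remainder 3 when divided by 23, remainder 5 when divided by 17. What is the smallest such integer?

411082

From t ≡ 2 (mod 43) write t = 2 + 43s. Substituting into t ≡ 12 (mod 37) gives 43s ≡ 10 (mod 37), and since 6⁻¹ ≡ 31 (mod 37), s ≡ 14. Hence t ≡ 2 + 43·14 = 604 (mod 1591).
From t ≡ 604 (mod 1591) write t = 604 + 1591s. Substituting into t ≡ 3 (mod 23) gives 1591s ≡ 20 (mod 23), and since 4⁻¹ ≡ 6 (mod 23), s ≡ 5. Hence t ≡ 604 + 1591·5 = 8559 (mod 36593).
From t ≡ 8559 (mod 36593) write t = 8559 + 36593s. Substituting into t ≡ 5 (mod 17) gives 36593s ≡ 14 (mod 17), and since 9⁻¹ ≡ 2 (mod 17), s ≡ 11. Hence t ≡ 8559 + 36593·11 = 411082 (mod 622081).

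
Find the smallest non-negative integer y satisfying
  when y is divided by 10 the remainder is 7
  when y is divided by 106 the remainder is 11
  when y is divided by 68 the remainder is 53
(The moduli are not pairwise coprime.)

12837

Combine the congruences pairwise.
gcd(10, 106) = 2 and 2 | (11 − 7), so the pair is consistent; merging gives y ≡ 117 (mod 530), where 530 = lcm(10, 106).
gcd(530, 68) = 2 and 2 | (53 − 117), so the pair is consistent; merging gives y ≡ 12837 (mod 18020), where 18020 = lcm(530, 68).
The solution is unique modulo lcm(10, 106, 68) = 18020.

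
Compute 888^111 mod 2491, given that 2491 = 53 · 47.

Mod 53: 888 ≡ 40; by Fermat, exponent reduces to 111 mod 52 = 7; 40^7 ≡ 38 (mod 53).
Mod 47: 888 ≡ 42; by Fermat, exponent reduces to 111 mod 46 = 19; 42^19 ≡ 37 (mod 47).
Combine by CRT: x ≡ 38 (mod 53), x ≡ 37 (mod 47) ⇒ x ≡ 2105 (mod 2491).

2105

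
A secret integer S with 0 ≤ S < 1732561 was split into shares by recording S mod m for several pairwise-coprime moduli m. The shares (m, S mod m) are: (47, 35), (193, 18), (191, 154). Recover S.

1413936

The moduli are pairwise coprime; N = 47·193·191 = 1732561.
N/47 = 36863; 36863 ≡ 15 (mod 47); 15·22 ≡ 1, so inverse 22.
N/193 = 8977; 8977 ≡ 99 (mod 193); 99·39 ≡ 1, so inverse 39.
N/191 = 9071; 9071 ≡ 94 (mod 191); 94·63 ≡ 1, so inverse 63.
S ≡ 35·36863·22 + 18·8977·39 + 154·9071·63 = 122693206.
122693206 mod 1732561 = 1413936.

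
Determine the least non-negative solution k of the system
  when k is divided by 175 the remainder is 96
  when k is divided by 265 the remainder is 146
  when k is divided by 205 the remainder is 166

69046

gcd(175, 265) = 5 and 5 | (146 − 96), so the pair is consistent; merging gives k ≡ 4121 (mod 9275), where 9275 = lcm(175, 265).
gcd(9275, 205) = 5 and 5 | (166 − 4121), so the pair is consistent; merging gives k ≡ 69046 (mod 380275), where 380275 = lcm(9275, 205).
The solution is unique modulo lcm(175, 265, 205) = 380275.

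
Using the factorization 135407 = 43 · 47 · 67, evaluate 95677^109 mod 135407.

32965

Mod 43: 95677 ≡ 2; by Fermat, exponent reduces to 109 mod 42 = 25; 2^25 ≡ 27 (mod 43).
Mod 47: 95677 ≡ 32; by Fermat, exponent reduces to 109 mod 46 = 17; 32^17 ≡ 18 (mod 47).
Mod 67: 95677 ≡ 1; by Fermat, exponent reduces to 109 mod 66 = 43; 1^43 ≡ 1 (mod 67).
Combine by CRT: x ≡ 27 (mod 43), x ≡ 18 (mod 47), x ≡ 1 (mod 67) ⇒ x ≡ 32965 (mod 135407).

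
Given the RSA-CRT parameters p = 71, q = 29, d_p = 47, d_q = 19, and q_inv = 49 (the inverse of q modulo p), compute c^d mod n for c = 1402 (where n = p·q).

224

m₁ = c^(d_p) mod p: c ≡ 53 (mod 71), and 53^47 mod 71 = 11.
m₂ = c^(d_q) mod q: c ≡ 10 (mod 29), and 10^19 mod 29 = 21.
h = q_inv·(m₁ − m₂) mod p = 49·(11 − 21) mod 71 = 7.
m = m₂ + h·q = 21 + 7·29 = 224.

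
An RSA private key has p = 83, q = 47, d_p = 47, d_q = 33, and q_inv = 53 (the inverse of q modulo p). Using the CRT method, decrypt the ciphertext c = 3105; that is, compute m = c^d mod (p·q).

299

m₁ = c^(d_p) mod p: c ≡ 34 (mod 83), and 34^47 mod 83 = 50.
m₂ = c^(d_q) mod q: c ≡ 3 (mod 47), and 3^33 mod 47 = 17.
h = q_inv·(m₁ − m₂) mod p = 53·(50 − 17) mod 83 = 6.
m = m₂ + h·q = 17 + 6·47 = 299.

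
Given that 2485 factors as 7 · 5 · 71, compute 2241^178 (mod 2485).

526

Mod 7: 2241 ≡ 1; by Fermat, exponent reduces to 178 mod 6 = 4; 1^4 ≡ 1 (mod 7).
Mod 5: 2241 ≡ 1; by Fermat, exponent reduces to 178 mod 4 = 2; 1^2 ≡ 1 (mod 5).
Mod 71: 2241 ≡ 40; by Fermat, exponent reduces to 178 mod 70 = 38; 40^38 ≡ 29 (mod 71).
Combine by CRT: x ≡ 1 (mod 7), x ≡ 1 (mod 5), x ≡ 29 (mod 71) ⇒ x ≡ 526 (mod 2485).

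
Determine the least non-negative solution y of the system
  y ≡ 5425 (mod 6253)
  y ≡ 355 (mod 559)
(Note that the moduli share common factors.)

Combine the congruences pairwise.
gcd(6253, 559) = 13 and 13 | (355 − 5425), so the pair is consistent; merging gives y ≡ 36690 (mod 268879), where 268879 = lcm(6253, 559).
The solution is unique modulo lcm(6253, 559) = 268879.

36690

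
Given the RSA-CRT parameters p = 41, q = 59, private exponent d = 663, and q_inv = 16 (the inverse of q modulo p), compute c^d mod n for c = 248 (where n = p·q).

1156

d_p = d mod (p−1) = 663 mod 40 = 23; d_q = d mod (q−1) = 25.
m₁ = c^(d_p) mod p: c ≡ 2 (mod 41), and 2^23 mod 41 = 8.
m₂ = c^(d_q) mod q: c ≡ 12 (mod 59), and 12^25 mod 59 = 35.
h = q_inv·(m₁ − m₂) mod p = 16·(8 − 35) mod 41 = 19.
m = m₂ + h·q = 35 + 19·59 = 1156.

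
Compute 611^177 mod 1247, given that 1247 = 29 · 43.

164

Mod 29: 611 ≡ 2; by Fermat, exponent reduces to 177 mod 28 = 9; 2^9 ≡ 19 (mod 29).
Mod 43: 611 ≡ 9; by Fermat, exponent reduces to 177 mod 42 = 9; 9^9 ≡ 35 (mod 43).
Combine by CRT: x ≡ 19 (mod 29), x ≡ 35 (mod 43) ⇒ x ≡ 164 (mod 1247).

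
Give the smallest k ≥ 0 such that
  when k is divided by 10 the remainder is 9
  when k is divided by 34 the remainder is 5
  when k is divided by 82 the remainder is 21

gcd(10, 34) = 2 and 2 | (5 − 9), so the pair is consistent; merging gives k ≡ 39 (mod 170), where 170 = lcm(10, 34).
gcd(170, 82) = 2 and 2 | (21 − 39), so the pair is consistent; merging gives k ≡ 6499 (mod 6970), where 6970 = lcm(170, 82).
The solution is unique modulo lcm(10, 34, 82) = 6970.

6499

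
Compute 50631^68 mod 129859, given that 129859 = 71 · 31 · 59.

82228

Mod 71: 50631 ≡ 8; 8^68 ≡ 10 (mod 71).
Mod 31: 50631 ≡ 8; by Fermat, exponent reduces to 68 mod 30 = 8; 8^8 ≡ 16 (mod 31).
Mod 59: 50631 ≡ 9; by Fermat, exponent reduces to 68 mod 58 = 10; 9^10 ≡ 41 (mod 59).
Combine by CRT: x ≡ 10 (mod 71), x ≡ 16 (mod 31), x ≡ 41 (mod 59) ⇒ x ≡ 82228 (mod 129859).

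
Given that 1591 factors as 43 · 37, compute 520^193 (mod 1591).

385

Mod 43: 520 ≡ 4; by Fermat, exponent reduces to 193 mod 42 = 25; 4^25 ≡ 41 (mod 43).
Mod 37: 520 ≡ 2; by Fermat, exponent reduces to 193 mod 36 = 13; 2^13 ≡ 15 (mod 37).
Combine by CRT: x ≡ 41 (mod 43), x ≡ 15 (mod 37) ⇒ x ≡ 385 (mod 1591).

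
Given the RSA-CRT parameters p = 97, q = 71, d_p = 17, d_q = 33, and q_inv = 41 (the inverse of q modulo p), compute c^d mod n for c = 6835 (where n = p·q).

6260

m₁ = c^(d_p) mod p: c ≡ 45 (mod 97), and 45^17 mod 97 = 52.
m₂ = c^(d_q) mod q: c ≡ 19 (mod 71), and 19^33 mod 71 = 12.
h = q_inv·(m₁ − m₂) mod p = 41·(52 − 12) mod 97 = 88.
m = m₂ + h·q = 12 + 88·71 = 6260.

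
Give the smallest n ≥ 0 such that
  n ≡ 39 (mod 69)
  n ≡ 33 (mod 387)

Combine the congruences pairwise.
gcd(69, 387) = 3 and 3 | (33 − 39), so the pair is consistent; merging gives n ≡ 3903 (mod 8901), where 8901 = lcm(69, 387).
The solution is unique modulo lcm(69, 387) = 8901.

3903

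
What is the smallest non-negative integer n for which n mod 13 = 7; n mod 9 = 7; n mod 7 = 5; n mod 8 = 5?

2581

The moduli are pairwise coprime; M = 13·9·7·8 = 6552.
M/13 = 504; 504 ≡ 10 (mod 13); 10·4 ≡ 1, so inverse 4.
M/9 = 728; 728 ≡ 8 (mod 9); 8·8 ≡ 1, so inverse 8.
M/7 = 936; 936 ≡ 5 (mod 7); 5·3 ≡ 1, so inverse 3.
M/8 = 819; 819 ≡ 3 (mod 8); 3·3 ≡ 1, so inverse 3.
n ≡ 7·504·4 + 7·728·8 + 5·936·3 + 5·819·3 = 81205.
81205 mod 6552 = 2581.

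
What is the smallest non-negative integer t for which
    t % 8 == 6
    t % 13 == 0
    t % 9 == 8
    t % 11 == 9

9854

From t ≡ 6 (mod 8) write t = 6 + 8s. Substituting into t ≡ 0 (mod 13) gives 8s ≡ 7 (mod 13), and since 8⁻¹ ≡ 5 (mod 13), s ≡ 9. Hence t ≡ 6 + 8·9 = 78 (mod 104).
From t ≡ 78 (mod 104) write t = 78 + 104s. Substituting into t ≡ 8 (mod 9) gives 104s ≡ 2 (mod 9), and since 5⁻¹ ≡ 2 (mod 9), s ≡ 4. Hence t ≡ 78 + 104·4 = 494 (mod 936).
From t ≡ 494 (mod 936) write t = 494 + 936s. Substituting into t ≡ 9 (mod 11) gives 936s ≡ 10 (mod 11), and since 1⁻¹ ≡ 1 (mod 11), s ≡ 10. Hence t ≡ 494 + 936·10 = 9854 (mod 10296).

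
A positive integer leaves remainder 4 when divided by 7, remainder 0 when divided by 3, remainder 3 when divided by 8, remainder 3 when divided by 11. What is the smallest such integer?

795

The moduli are pairwise coprime; N = 7·3·8·11 = 1848.
N/7 = 264; 264 ≡ 5 (mod 7); 5·3 ≡ 1, so inverse 3.
N/3 = 616; 616 ≡ 1 (mod 3), inverse 1.
N/8 = 231; 231 ≡ 7 (mod 8); 7·7 ≡ 1, so inverse 7.
N/11 = 168; 168 ≡ 3 (mod 11); 3·4 ≡ 1, so inverse 4.
a ≡ 4·264·3 + 0·616·1 + 3·231·7 + 3·168·4 = 10035.
10035 mod 1848 = 795.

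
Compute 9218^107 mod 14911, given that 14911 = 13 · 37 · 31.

Mod 13: 9218 ≡ 1; by Fermat, exponent reduces to 107 mod 12 = 11; 1^11 ≡ 1 (mod 13).
Mod 37: 9218 ≡ 5; by Fermat, exponent reduces to 107 mod 36 = 35; 5^35 ≡ 15 (mod 37).
Mod 31: 9218 ≡ 11; by Fermat, exponent reduces to 107 mod 30 = 17; 11^17 ≡ 3 (mod 31).
Combine by CRT: x ≡ 1 (mod 13), x ≡ 15 (mod 37), x ≡ 3 (mod 31) ⇒ x ≡ 7970 (mod 14911).

7970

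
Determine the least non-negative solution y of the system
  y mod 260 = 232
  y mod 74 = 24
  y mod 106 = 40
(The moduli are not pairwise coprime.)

Combine the congruences pairwise.
gcd(260, 74) = 2 and 2 | (24 − 232), so the pair is consistent; merging gives y ≡ 3872 (mod 9620), where 9620 = lcm(260, 74).
gcd(9620, 106) = 2 and 2 | (40 − 3872), so the pair is consistent; merging gives y ≡ 205892 (mod 509860), where 509860 = lcm(9620, 106).
The solution is unique modulo lcm(260, 74, 106) = 509860.

205892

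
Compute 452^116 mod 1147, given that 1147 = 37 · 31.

121

Mod 37: 452 ≡ 8; by Fermat, exponent reduces to 116 mod 36 = 8; 8^8 ≡ 10 (mod 37).
Mod 31: 452 ≡ 18; by Fermat, exponent reduces to 116 mod 30 = 26; 18^26 ≡ 28 (mod 31).
Combine by CRT: x ≡ 10 (mod 37), x ≡ 28 (mod 31) ⇒ x ≡ 121 (mod 1147).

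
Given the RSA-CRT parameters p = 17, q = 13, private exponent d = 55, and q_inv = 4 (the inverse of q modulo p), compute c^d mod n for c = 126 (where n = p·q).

165

d_p = d mod (p−1) = 55 mod 16 = 7; d_q = d mod (q−1) = 7.
m₁ = c^(d_p) mod p: c ≡ 7 (mod 17), and 7^7 mod 17 = 12.
m₂ = c^(d_q) mod q: c ≡ 9 (mod 13), and 9^7 mod 13 = 9.
h = q_inv·(m₁ − m₂) mod p = 4·(12 − 9) mod 17 = 12.
m = m₂ + h·q = 9 + 12·13 = 165.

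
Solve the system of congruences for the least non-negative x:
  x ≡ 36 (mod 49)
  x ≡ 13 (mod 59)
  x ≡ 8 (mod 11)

27035

From x ≡ 36 (mod 49) write x = 36 + 49t. Substituting into x ≡ 13 (mod 59) gives 49t ≡ 36 (mod 59), and since 49⁻¹ ≡ 53 (mod 59), t ≡ 20. Hence x ≡ 36 + 49·20 = 1016 (mod 2891).
From x ≡ 1016 (mod 2891) write x = 1016 + 2891t. Substituting into x ≡ 8 (mod 11) gives 2891t ≡ 4 (mod 11), and since 9⁻¹ ≡ 5 (mod 11), t ≡ 9. Hence x ≡ 1016 + 2891·9 = 27035 (mod 31801).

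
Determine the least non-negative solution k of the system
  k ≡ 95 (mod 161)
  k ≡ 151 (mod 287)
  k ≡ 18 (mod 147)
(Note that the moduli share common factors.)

71901

Combine the congruences pairwise.
gcd(161, 287) = 7 and 7 | (151 − 95), so the pair is consistent; merging gives k ≡ 5891 (mod 6601), where 6601 = lcm(161, 287).
gcd(6601, 147) = 7 and 7 | (18 − 5891), so the pair is consistent; merging gives k ≡ 71901 (mod 138621), where 138621 = lcm(6601, 147).
The solution is unique modulo lcm(161, 287, 147) = 138621.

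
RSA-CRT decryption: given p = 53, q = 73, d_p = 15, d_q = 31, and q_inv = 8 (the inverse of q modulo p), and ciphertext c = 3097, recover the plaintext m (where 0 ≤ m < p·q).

m₁ = c^(d_p) mod p: c ≡ 23 (mod 53), and 23^15 mod 53 = 30.
m₂ = c^(d_q) mod q: c ≡ 31 (mod 73), and 31^31 mod 73 = 53.
h = q_inv·(m₁ − m₂) mod p = 8·(30 − 53) mod 53 = 28.
m = m₂ + h·q = 53 + 28·73 = 2097.

2097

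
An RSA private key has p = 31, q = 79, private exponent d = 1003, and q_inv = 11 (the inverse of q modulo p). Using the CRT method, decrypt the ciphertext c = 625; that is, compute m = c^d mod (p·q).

d_p = d mod (p−1) = 1003 mod 30 = 13; d_q = d mod (q−1) = 67.
m₁ = c^(d_p) mod p: c ≡ 5 (mod 31), and 5^13 mod 31 = 5.
m₂ = c^(d_q) mod q: c ≡ 72 (mod 79), and 72^67 mod 79 = 9.
h = q_inv·(m₁ − m₂) mod p = 11·(5 − 9) mod 31 = 18.
m = m₂ + h·q = 9 + 18·79 = 1431.

1431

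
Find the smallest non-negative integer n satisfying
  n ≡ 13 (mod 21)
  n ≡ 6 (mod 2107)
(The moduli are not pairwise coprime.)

gcd(21, 2107) = 7 and 7 | (6 − 13), so the pair is consistent; merging gives n ≡ 2113 (mod 6321), where 6321 = lcm(21, 2107).
The solution is unique modulo lcm(21, 2107) = 6321.

2113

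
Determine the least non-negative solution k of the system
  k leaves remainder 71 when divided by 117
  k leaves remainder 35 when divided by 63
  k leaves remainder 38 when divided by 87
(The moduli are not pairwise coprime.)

Combine the congruences pairwise.
gcd(117, 63) = 9 and 9 | (35 − 71), so the pair is consistent; merging gives k ≡ 539 (mod 819), where 819 = lcm(117, 63).
gcd(819, 87) = 3 and 3 | (38 − 539), so the pair is consistent; merging gives k ≡ 2996 (mod 23751), where 23751 = lcm(819, 87).
The solution is unique modulo lcm(117, 63, 87) = 23751.

2996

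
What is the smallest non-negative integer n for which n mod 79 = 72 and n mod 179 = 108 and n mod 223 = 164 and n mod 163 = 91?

34332129

From n ≡ 72 (mod 79) write n = 72 + 79t. Substituting into n ≡ 108 (mod 179) gives 79t ≡ 36 (mod 179), and since 79⁻¹ ≡ 34 (mod 179), t ≡ 150. Hence n ≡ 72 + 79·150 = 11922 (mod 14141).
From n ≡ 11922 (mod 14141) write n = 11922 + 14141t. Substituting into n ≡ 164 (mod 223) gives 14141t ≡ 61 (mod 223), and since 92⁻¹ ≡ 80 (mod 223), t ≡ 197. Hence n ≡ 11922 + 14141·197 = 2797699 (mod 3153443).
From n ≡ 2797699 (mod 3153443) write n = 2797699 + 3153443t. Substituting into n ≡ 91 (mod 163) gives 3153443t ≡ 124 (mod 163), and since 45⁻¹ ≡ 29 (mod 163), t ≡ 10. Hence n ≡ 2797699 + 3153443·10 = 34332129 (mod 514011209).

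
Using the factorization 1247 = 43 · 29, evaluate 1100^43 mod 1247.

Mod 43: 1100 ≡ 25; by Fermat, exponent reduces to 43 mod 42 = 1; 25^1 ≡ 25 (mod 43).
Mod 29: 1100 ≡ 27; by Fermat, exponent reduces to 43 mod 28 = 15; 27^15 ≡ 2 (mod 29).
Combine by CRT: x ≡ 25 (mod 43), x ≡ 2 (mod 29) ⇒ x ≡ 756 (mod 1247).

756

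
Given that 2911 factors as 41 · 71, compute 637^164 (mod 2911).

2401

Mod 41: 637 ≡ 22; by Fermat, exponent reduces to 164 mod 40 = 4; 22^4 ≡ 23 (mod 41).
Mod 71: 637 ≡ 69; by Fermat, exponent reduces to 164 mod 70 = 24; 69^24 ≡ 58 (mod 71).
Combine by CRT: x ≡ 23 (mod 41), x ≡ 58 (mod 71) ⇒ x ≡ 2401 (mod 2911).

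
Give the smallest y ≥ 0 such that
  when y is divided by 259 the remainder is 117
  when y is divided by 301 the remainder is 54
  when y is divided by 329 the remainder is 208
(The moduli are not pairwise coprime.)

Combine the congruences pairwise.
gcd(259, 301) = 7 and 7 | (54 − 117), so the pair is consistent; merging gives y ≡ 6074 (mod 11137), where 11137 = lcm(259, 301).
gcd(11137, 329) = 7 and 7 | (208 − 6074), so the pair is consistent; merging gives y ≡ 217677 (mod 523439), where 523439 = lcm(11137, 329).
The solution is unique modulo lcm(259, 301, 329) = 523439.

217677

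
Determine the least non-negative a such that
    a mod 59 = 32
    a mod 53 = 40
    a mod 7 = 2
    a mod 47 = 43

The moduli are pairwise coprime; N = 59·53·7·47 = 1028783.
N/59 = 17437; 17437 ≡ 32 (mod 59); 32·24 ≡ 1, so inverse 24.
N/53 = 19411; 19411 ≡ 13 (mod 53); 13·49 ≡ 1, so inverse 49.
N/7 = 146969; 146969 ≡ 4 (mod 7); 4·2 ≡ 1, so inverse 2.
N/47 = 21889; 21889 ≡ 34 (mod 47); 34·18 ≡ 1, so inverse 18.
a ≡ 32·17437·24 + 40·19411·49 + 2·146969·2 + 43·21889·18 = 68967138.
68967138 mod 1028783 = 38677.

38677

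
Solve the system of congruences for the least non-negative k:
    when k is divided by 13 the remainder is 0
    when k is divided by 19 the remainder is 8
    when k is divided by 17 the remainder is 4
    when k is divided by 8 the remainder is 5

28717

The moduli are pairwise coprime; N = 13·19·17·8 = 33592.
N/13 = 2584; 2584 ≡ 10 (mod 13); 10·4 ≡ 1, so inverse 4.
N/19 = 1768; 1768 ≡ 1 (mod 19), inverse 1.
N/17 = 1976; 1976 ≡ 4 (mod 17); 4·13 ≡ 1, so inverse 13.
N/8 = 4199; 4199 ≡ 7 (mod 8); 7·7 ≡ 1, so inverse 7.
k ≡ 0·2584·4 + 8·1768·1 + 4·1976·13 + 5·4199·7 = 263861.
263861 mod 33592 = 28717.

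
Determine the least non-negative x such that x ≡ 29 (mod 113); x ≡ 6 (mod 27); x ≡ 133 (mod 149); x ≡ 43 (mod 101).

Combine the congruences pairwise.
From x ≡ 29 (mod 113) write x = 29 + 113t. Substituting into x ≡ 6 (mod 27) gives 113t ≡ 4 (mod 27), and since 5⁻¹ ≡ 11 (mod 27), t ≡ 17. Hence x ≡ 29 + 113·17 = 1950 (mod 3051).
From x ≡ 1950 (mod 3051) write x = 1950 + 3051t. Substituting into x ≡ 133 (mod 149) gives 3051t ≡ 120 (mod 149), and since 71⁻¹ ≡ 21 (mod 149), t ≡ 136. Hence x ≡ 1950 + 3051·136 = 416886 (mod 454599).
From x ≡ 416886 (mod 454599) write x = 416886 + 454599t. Substituting into x ≡ 43 (mod 101) gives 454599t ≡ 85 (mod 101), and since 99⁻¹ ≡ 50 (mod 101), t ≡ 8. Hence x ≡ 416886 + 454599·8 = 4053678 (mod 45914499).

4053678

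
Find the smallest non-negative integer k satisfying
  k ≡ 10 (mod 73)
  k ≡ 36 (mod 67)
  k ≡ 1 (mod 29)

From k ≡ 10 (mod 73) write k = 10 + 73t. Substituting into k ≡ 36 (mod 67) gives 73t ≡ 26 (mod 67), and since 6⁻¹ ≡ 56 (mod 67), t ≡ 49. Hence k ≡ 10 + 73·49 = 3587 (mod 4891).
From k ≡ 3587 (mod 4891) write k = 3587 + 4891t. Substituting into k ≡ 1 (mod 29) gives 4891t ≡ 10 (mod 29), and since 19⁻¹ ≡ 26 (mod 29), t ≡ 28. Hence k ≡ 3587 + 4891·28 = 140535 (mod 141839).

140535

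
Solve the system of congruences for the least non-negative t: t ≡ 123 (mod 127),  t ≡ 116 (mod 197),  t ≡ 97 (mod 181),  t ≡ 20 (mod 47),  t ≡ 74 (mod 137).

The moduli are pairwise coprime; N = 127·197·181·47·137 = 29158618721.
N/127 = 229595423; 229595423 ≡ 124 (mod 127); 124·42 ≡ 1, so inverse 42.
N/197 = 148013293; 148013293 ≡ 101 (mod 197); 101·158 ≡ 1, so inverse 158.
N/181 = 161097341; 161097341 ≡ 101 (mod 181); 101·138 ≡ 1, so inverse 138.
N/47 = 620396143; 620396143 ≡ 44 (mod 47); 44·31 ≡ 1, so inverse 31.
N/137 = 212836633; 212836633 ≡ 9 (mod 137); 9·61 ≡ 1, so inverse 61.
t ≡ 123·229595423·42 + 116·148013293·158 + 97·161097341·138 + 20·620396143·31 + 74·212836633·61 = 7400716765970.
7400716765970 mod 29158618721 = 23586229557.

23586229557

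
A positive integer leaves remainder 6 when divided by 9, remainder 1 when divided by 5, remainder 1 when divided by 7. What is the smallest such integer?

The moduli are pairwise coprime; N = 9·5·7 = 315.
N/9 = 35; 35 ≡ 8 (mod 9); 8·8 ≡ 1, so inverse 8.
N/5 = 63; 63 ≡ 3 (mod 5); 3·2 ≡ 1, so inverse 2.
N/7 = 45; 45 ≡ 3 (mod 7); 3·5 ≡ 1, so inverse 5.
a ≡ 6·35·8 + 1·63·2 + 1·45·5 = 2031.
2031 mod 315 = 141.

141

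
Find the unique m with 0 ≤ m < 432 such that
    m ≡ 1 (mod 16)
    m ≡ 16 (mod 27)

97

From m ≡ 1 (mod 16) write m = 1 + 16t. Substituting into m ≡ 16 (mod 27) gives 16t ≡ 15 (mod 27), and since 16⁻¹ ≡ 22 (mod 27), t ≡ 6. Hence m ≡ 1 + 16·6 = 97 (mod 432).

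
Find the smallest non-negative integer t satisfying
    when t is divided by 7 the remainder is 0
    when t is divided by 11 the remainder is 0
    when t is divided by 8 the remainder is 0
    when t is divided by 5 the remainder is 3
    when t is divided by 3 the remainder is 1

The moduli are pairwise coprime; N = 7·11·8·5·3 = 9240.
N/7 = 1320; 1320 ≡ 4 (mod 7); 4·2 ≡ 1, so inverse 2.
N/11 = 840; 840 ≡ 4 (mod 11); 4·3 ≡ 1, so inverse 3.
N/8 = 1155; 1155 ≡ 3 (mod 8); 3·3 ≡ 1, so inverse 3.
N/5 = 1848; 1848 ≡ 3 (mod 5); 3·2 ≡ 1, so inverse 2.
N/3 = 3080; 3080 ≡ 2 (mod 3); 2·2 ≡ 1, so inverse 2.
t ≡ 0·1320·2 + 0·840·3 + 0·1155·3 + 3·1848·2 + 1·3080·2 = 17248.
17248 mod 9240 = 8008.

8008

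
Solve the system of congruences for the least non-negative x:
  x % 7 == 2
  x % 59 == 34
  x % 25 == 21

2571

Combine the congruences pairwise.
From x ≡ 2 (mod 7) write x = 2 + 7t. Substituting into x ≡ 34 (mod 59) gives 7t ≡ 32 (mod 59), and since 7⁻¹ ≡ 17 (mod 59), t ≡ 13. Hence x ≡ 2 + 7·13 = 93 (mod 413).
From x ≡ 93 (mod 413) write x = 93 + 413t. Substituting into x ≡ 21 (mod 25) gives 413t ≡ 3 (mod 25), and since 13⁻¹ ≡ 2 (mod 25), t ≡ 6. Hence x ≡ 93 + 413·6 = 2571 (mod 10325).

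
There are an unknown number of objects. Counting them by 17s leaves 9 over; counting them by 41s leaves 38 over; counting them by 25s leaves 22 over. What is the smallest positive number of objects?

16397

The moduli are pairwise coprime; M = 17·41·25 = 17425.
M/17 = 1025; 1025 ≡ 5 (mod 17); 5·7 ≡ 1, so inverse 7.
M/41 = 425; 425 ≡ 15 (mod 41); 15·11 ≡ 1, so inverse 11.
M/25 = 697; 697 ≡ 22 (mod 25); 22·8 ≡ 1, so inverse 8.
N ≡ 9·1025·7 + 38·425·11 + 22·697·8 = 364897.
364897 mod 17425 = 16397.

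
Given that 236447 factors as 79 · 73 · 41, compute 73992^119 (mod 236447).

Mod 79: 73992 ≡ 48; by Fermat, exponent reduces to 119 mod 78 = 41; 48^41 ≡ 66 (mod 79).
Mod 73: 73992 ≡ 43; by Fermat, exponent reduces to 119 mod 72 = 47; 43^47 ≡ 17 (mod 73).
Mod 41: 73992 ≡ 28; by Fermat, exponent reduces to 119 mod 40 = 39; 28^39 ≡ 22 (mod 41).
Combine by CRT: x ≡ 66 (mod 79), x ≡ 17 (mod 73), x ≡ 22 (mod 41) ⇒ x ≡ 81120 (mod 236447).

81120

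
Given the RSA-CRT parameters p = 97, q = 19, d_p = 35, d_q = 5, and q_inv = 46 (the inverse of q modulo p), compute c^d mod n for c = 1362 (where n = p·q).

1382

m₁ = c^(d_p) mod p: c ≡ 4 (mod 97), and 4^35 mod 97 = 24.
m₂ = c^(d_q) mod q: c ≡ 13 (mod 19), and 13^5 mod 19 = 14.
h = q_inv·(m₁ − m₂) mod p = 46·(24 − 14) mod 97 = 72.
m = m₂ + h·q = 14 + 72·19 = 1382.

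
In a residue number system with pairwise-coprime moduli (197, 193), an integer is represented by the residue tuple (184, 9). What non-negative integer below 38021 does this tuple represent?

20081

From x ≡ 184 (mod 197) write x = 184 + 197t. Substituting into x ≡ 9 (mod 193) gives 197t ≡ 18 (mod 193), and since 4⁻¹ ≡ 145 (mod 193), t ≡ 101. Hence x ≡ 184 + 197·101 = 20081 (mod 38021).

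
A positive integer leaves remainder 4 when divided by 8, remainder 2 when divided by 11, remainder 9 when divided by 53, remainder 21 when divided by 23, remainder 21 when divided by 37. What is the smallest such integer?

The moduli are pairwise coprime; M = 8·11·53·23·37 = 3969064.
M/8 = 496133; 496133 ≡ 5 (mod 8); 5·5 ≡ 1, so inverse 5.
M/11 = 360824; 360824 ≡ 2 (mod 11); 2·6 ≡ 1, so inverse 6.
M/53 = 74888; 74888 ≡ 52 (mod 53); 52·52 ≡ 1, so inverse 52.
M/23 = 172568; 172568 ≡ 22 (mod 23); 22·22 ≡ 1, so inverse 22.
M/37 = 107272; 107272 ≡ 9 (mod 37); 9·33 ≡ 1, so inverse 33.
N ≡ 4·496133·5 + 2·360824·6 + 9·74888·52 + 21·172568·22 + 21·107272·33 = 203366044.
203366044 mod 3969064 = 943780.

943780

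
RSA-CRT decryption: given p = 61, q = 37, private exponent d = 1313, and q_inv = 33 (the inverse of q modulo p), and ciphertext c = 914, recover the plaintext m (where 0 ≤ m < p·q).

d_p = d mod (p−1) = 1313 mod 60 = 53; d_q = d mod (q−1) = 17.
m₁ = c^(d_p) mod p: c ≡ 60 (mod 61), and 60^53 mod 61 = 60.
m₂ = c^(d_q) mod q: c ≡ 26 (mod 37), and 26^17 mod 37 = 10.
h = q_inv·(m₁ − m₂) mod p = 33·(60 − 10) mod 61 = 3.
m = m₂ + h·q = 10 + 3·37 = 121.

121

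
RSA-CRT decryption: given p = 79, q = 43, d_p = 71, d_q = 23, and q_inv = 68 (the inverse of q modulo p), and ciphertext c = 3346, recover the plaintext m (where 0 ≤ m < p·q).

m₁ = c^(d_p) mod p: c ≡ 28 (mod 79), and 28^71 mod 79 = 70.
m₂ = c^(d_q) mod q: c ≡ 35 (mod 43), and 35^23 mod 43 = 21.
h = q_inv·(m₁ − m₂) mod p = 68·(70 − 21) mod 79 = 14.
m = m₂ + h·q = 21 + 14·43 = 623.

623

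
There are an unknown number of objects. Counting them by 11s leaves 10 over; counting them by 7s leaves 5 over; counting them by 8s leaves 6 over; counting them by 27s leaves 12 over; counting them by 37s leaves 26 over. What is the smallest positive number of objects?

367806

The moduli are pairwise coprime; M = 11·7·8·27·37 = 615384.
M/11 = 55944; 55944 ≡ 9 (mod 11); 9·5 ≡ 1, so inverse 5.
M/7 = 87912; 87912 ≡ 6 (mod 7); 6·6 ≡ 1, so inverse 6.
M/8 = 76923; 76923 ≡ 3 (mod 8); 3·3 ≡ 1, so inverse 3.
M/27 = 22792; 22792 ≡ 4 (mod 27); 4·7 ≡ 1, so inverse 7.
M/37 = 16632; 16632 ≡ 19 (mod 37); 19·2 ≡ 1, so inverse 2.
N ≡ 10·55944·5 + 5·87912·6 + 6·76923·3 + 12·22792·7 + 26·16632·2 = 9598566.
9598566 mod 615384 = 367806.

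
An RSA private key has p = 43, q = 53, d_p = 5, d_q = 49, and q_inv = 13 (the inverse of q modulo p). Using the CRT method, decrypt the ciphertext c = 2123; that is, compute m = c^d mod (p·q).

1698

m₁ = c^(d_p) mod p: c ≡ 16 (mod 43), and 16^5 mod 43 = 21.
m₂ = c^(d_q) mod q: c ≡ 3 (mod 53), and 3^49 mod 53 = 2.
h = q_inv·(m₁ − m₂) mod p = 13·(21 − 2) mod 43 = 32.
m = m₂ + h·q = 2 + 32·53 = 1698.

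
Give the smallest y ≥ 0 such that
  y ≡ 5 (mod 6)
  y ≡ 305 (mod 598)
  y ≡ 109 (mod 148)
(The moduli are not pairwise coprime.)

39773

gcd(6, 598) = 2 and 2 | (305 − 5), so the pair is consistent; merging gives y ≡ 305 (mod 1794), where 1794 = lcm(6, 598).
gcd(1794, 148) = 2 and 2 | (109 − 305), so the pair is consistent; merging gives y ≡ 39773 (mod 132756), where 132756 = lcm(1794, 148).
The solution is unique modulo lcm(6, 598, 148) = 132756.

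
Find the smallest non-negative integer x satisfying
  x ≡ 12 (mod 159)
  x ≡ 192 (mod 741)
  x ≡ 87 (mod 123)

Combine the congruences pairwise.
gcd(159, 741) = 3 and 3 | (192 − 12), so the pair is consistent; merging gives x ≡ 15753 (mod 39273), where 39273 = lcm(159, 741).
gcd(39273, 123) = 3 and 3 | (87 − 15753), so the pair is consistent; merging gives x ≡ 369210 (mod 1610193), where 1610193 = lcm(39273, 123).
The solution is unique modulo lcm(159, 741, 123) = 1610193.

369210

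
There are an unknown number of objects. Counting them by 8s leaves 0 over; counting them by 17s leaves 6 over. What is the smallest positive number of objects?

Combine the congruences pairwise.
From N ≡ 0 (mod 8) write N = 0 + 8t. Substituting into N ≡ 6 (mod 17) gives 8t ≡ 6 (mod 17), and since 8⁻¹ ≡ 15 (mod 17), t ≡ 5. Hence N ≡ 0 + 8·5 = 40 (mod 136).

40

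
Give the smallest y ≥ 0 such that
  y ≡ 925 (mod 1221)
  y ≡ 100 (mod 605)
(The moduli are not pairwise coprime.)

gcd(1221, 605) = 11 and 11 | (100 − 925), so the pair is consistent; merging gives y ≡ 43660 (mod 67155), where 67155 = lcm(1221, 605).
The solution is unique modulo lcm(1221, 605) = 67155.

43660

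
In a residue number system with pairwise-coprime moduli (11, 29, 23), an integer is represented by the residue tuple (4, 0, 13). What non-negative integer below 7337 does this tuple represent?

2842

The moduli are pairwise coprime; N = 11·29·23 = 7337.
N/11 = 667; 667 ≡ 7 (mod 11); 7·8 ≡ 1, so inverse 8.
N/29 = 253; 253 ≡ 21 (mod 29); 21·18 ≡ 1, so inverse 18.
N/23 = 319; 319 ≡ 20 (mod 23); 20·15 ≡ 1, so inverse 15.
x ≡ 4·667·8 + 0·253·18 + 13·319·15 = 83549.
83549 mod 7337 = 2842.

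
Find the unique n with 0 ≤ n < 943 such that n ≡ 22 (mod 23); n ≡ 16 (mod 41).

344

From n ≡ 22 (mod 23) write n = 22 + 23t. Substituting into n ≡ 16 (mod 41) gives 23t ≡ 35 (mod 41), and since 23⁻¹ ≡ 25 (mod 41), t ≡ 14. Hence n ≡ 22 + 23·14 = 344 (mod 943).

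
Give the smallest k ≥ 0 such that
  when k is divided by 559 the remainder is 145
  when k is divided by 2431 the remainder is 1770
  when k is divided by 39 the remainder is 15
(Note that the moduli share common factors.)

16356

Combine the congruences pairwise.
gcd(559, 2431) = 13 and 13 | (1770 − 145), so the pair is consistent; merging gives k ≡ 16356 (mod 104533), where 104533 = lcm(559, 2431).
gcd(104533, 39) = 13 and 13 | (15 − 16356), so the pair is consistent; merging gives k ≡ 16356 (mod 313599), where 313599 = lcm(104533, 39).
The solution is unique modulo lcm(559, 2431, 39) = 313599.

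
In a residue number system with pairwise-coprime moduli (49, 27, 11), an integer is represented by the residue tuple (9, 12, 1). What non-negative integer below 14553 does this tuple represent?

14268

The moduli are pairwise coprime; N = 49·27·11 = 14553.
N/49 = 297; 297 ≡ 3 (mod 49); 3·33 ≡ 1, so inverse 33.
N/27 = 539; 539 ≡ 26 (mod 27); 26·26 ≡ 1, so inverse 26.
N/11 = 1323; 1323 ≡ 3 (mod 11); 3·4 ≡ 1, so inverse 4.
x ≡ 9·297·33 + 12·539·26 + 1·1323·4 = 261669.
261669 mod 14553 = 14268.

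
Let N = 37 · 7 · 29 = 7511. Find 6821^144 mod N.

Mod 37: 6821 ≡ 13; since 36 | 144, by Fermat 13^144 ≡ 1 (mod 37).
Mod 7: 6821 ≡ 3; since 6 | 144, by Fermat 3^144 ≡ 1 (mod 7).
Mod 29: 6821 ≡ 6; by Fermat, exponent reduces to 144 mod 28 = 4; 6^4 ≡ 20 (mod 29).
Combine by CRT: x ≡ 1 (mod 37), x ≡ 1 (mod 7), x ≡ 20 (mod 29) ⇒ x ≡ 1296 (mod 7511).

1296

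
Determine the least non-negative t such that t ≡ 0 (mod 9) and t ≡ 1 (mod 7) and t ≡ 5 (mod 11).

The moduli are pairwise coprime; N = 9·7·11 = 693.
N/9 = 77; 77 ≡ 5 (mod 9); 5·2 ≡ 1, so inverse 2.
N/7 = 99; 99 ≡ 1 (mod 7), inverse 1.
N/11 = 63; 63 ≡ 8 (mod 11); 8·7 ≡ 1, so inverse 7.
t ≡ 0·77·2 + 1·99·1 + 5·63·7 = 2304.
2304 mod 693 = 225.

225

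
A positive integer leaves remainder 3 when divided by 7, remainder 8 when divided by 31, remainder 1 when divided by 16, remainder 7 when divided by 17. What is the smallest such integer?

51313

From n ≡ 3 (mod 7) write n = 3 + 7t. Substituting into n ≡ 8 (mod 31) gives 7t ≡ 5 (mod 31), and since 7⁻¹ ≡ 9 (mod 31), t ≡ 14. Hence n ≡ 3 + 7·14 = 101 (mod 217).
From n ≡ 101 (mod 217) write n = 101 + 217t. Substituting into n ≡ 1 (mod 16) gives 217t ≡ 12 (mod 16), and since 9⁻¹ ≡ 9 (mod 16), t ≡ 12. Hence n ≡ 101 + 217·12 = 2705 (mod 3472).
From n ≡ 2705 (mod 3472) write n = 2705 + 3472t. Substituting into n ≡ 7 (mod 17) gives 3472t ≡ 5 (mod 17), and since 4⁻¹ ≡ 13 (mod 17), t ≡ 14. Hence n ≡ 2705 + 3472·14 = 51313 (mod 59024).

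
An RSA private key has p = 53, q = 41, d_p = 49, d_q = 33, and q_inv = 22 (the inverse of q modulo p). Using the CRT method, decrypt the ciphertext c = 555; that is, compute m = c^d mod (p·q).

m₁ = c^(d_p) mod p: c ≡ 25 (mod 53), and 25^49 mod 53 = 37.
m₂ = c^(d_q) mod q: c ≡ 22 (mod 41), and 22^33 mod 41 = 15.
h = q_inv·(m₁ − m₂) mod p = 22·(37 − 15) mod 53 = 7.
m = m₂ + h·q = 15 + 7·41 = 302.

302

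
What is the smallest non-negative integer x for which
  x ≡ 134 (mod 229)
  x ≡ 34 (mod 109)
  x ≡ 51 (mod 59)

From x ≡ 134 (mod 229) write x = 134 + 229t. Substituting into x ≡ 34 (mod 109) gives 229t ≡ 9 (mod 109), and since 11⁻¹ ≡ 10 (mod 109), t ≡ 90. Hence x ≡ 134 + 229·90 = 20744 (mod 24961).
From x ≡ 20744 (mod 24961) write x = 20744 + 24961t. Substituting into x ≡ 51 (mod 59) gives 24961t ≡ 16 (mod 59), and since 4⁻¹ ≡ 15 (mod 59), t ≡ 4. Hence x ≡ 20744 + 24961·4 = 120588 (mod 1472699).

120588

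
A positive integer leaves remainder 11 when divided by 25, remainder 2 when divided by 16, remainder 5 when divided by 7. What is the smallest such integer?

The moduli are pairwise coprime; N = 25·16·7 = 2800.
N/25 = 112; 112 ≡ 12 (mod 25); 12·23 ≡ 1, so inverse 23.
N/16 = 175; 175 ≡ 15 (mod 16); 15·15 ≡ 1, so inverse 15.
N/7 = 400; 400 ≡ 1 (mod 7), inverse 1.
m ≡ 11·112·23 + 2·175·15 + 5·400·1 = 35586.
35586 mod 2800 = 1986.

1986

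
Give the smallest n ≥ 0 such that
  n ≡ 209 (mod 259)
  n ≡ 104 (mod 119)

3317

gcd(259, 119) = 7 and 7 | (104 − 209), so the pair is consistent; merging gives n ≡ 3317 (mod 4403), where 4403 = lcm(259, 119).
The solution is unique modulo lcm(259, 119) = 4403.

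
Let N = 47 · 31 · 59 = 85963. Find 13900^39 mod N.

Mod 47: 13900 ≡ 35; 35^39 ≡ 19 (mod 47).
Mod 31: 13900 ≡ 12; by Fermat, exponent reduces to 39 mod 30 = 9; 12^9 ≡ 15 (mod 31).
Mod 59: 13900 ≡ 35; 35^39 ≡ 20 (mod 59).
Combine by CRT: x ≡ 19 (mod 47), x ≡ 15 (mod 31), x ≡ 20 (mod 59) ⇒ x ≡ 2557 (mod 85963).

2557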